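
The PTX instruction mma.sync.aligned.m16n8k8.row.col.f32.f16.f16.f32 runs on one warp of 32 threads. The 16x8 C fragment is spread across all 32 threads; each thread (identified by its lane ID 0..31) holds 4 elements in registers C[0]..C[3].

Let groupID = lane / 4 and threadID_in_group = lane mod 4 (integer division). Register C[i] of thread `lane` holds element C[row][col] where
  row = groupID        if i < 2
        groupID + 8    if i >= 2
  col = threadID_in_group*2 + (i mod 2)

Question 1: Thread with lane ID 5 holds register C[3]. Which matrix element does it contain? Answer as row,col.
lane 5->5/4=1, 5 mod 4=1
i=3  r:1+8->9  c:2·1+1->3

9,3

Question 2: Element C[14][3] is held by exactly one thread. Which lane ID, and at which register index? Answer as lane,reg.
r=14→G=6,rhi=1  c=3→T=1,p=1
L=6*4+1=25  i=1*2+1=3

25,3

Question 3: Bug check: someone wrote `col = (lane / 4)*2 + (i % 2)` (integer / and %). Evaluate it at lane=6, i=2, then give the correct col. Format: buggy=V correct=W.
buggy=2 correct=4

`(lane / 4)*2 + (i % 2)`[6,2]⇒2
lane 6⇒6/4=1, 6 mod 4=2
i=2  r:1+8⇒9  c:2·2+0⇒4
col: 2 vs 4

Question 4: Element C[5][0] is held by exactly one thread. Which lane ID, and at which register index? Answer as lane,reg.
20,0

r: 5->gid=5,r8=0  c: 0->tid=0,i&1=0
L=5*4+0=20  i=0*2+0=0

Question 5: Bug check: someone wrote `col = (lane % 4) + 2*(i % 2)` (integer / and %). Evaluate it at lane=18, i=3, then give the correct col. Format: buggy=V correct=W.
`(lane % 4) + 2*(i % 2)`[18,3]->4
L=18->g=18>>2=4, t=18&3=2
[3]->row 4+8=12  col 2·2+1=5
col: 4 vs 5

buggy=4 correct=5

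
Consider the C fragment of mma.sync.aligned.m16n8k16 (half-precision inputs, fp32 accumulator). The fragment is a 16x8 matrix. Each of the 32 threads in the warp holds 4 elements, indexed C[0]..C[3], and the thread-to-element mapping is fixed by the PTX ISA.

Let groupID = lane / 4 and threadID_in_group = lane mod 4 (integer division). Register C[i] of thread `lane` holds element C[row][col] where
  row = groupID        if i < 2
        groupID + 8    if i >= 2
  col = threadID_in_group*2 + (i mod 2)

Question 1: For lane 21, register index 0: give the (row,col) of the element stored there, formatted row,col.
L=21->g=21>>2=5, t=21&3=1
[0]->row 5+0=5  col 1·2+0=2

5,2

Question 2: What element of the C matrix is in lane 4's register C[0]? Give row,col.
lane 4: gid=1 (4/4), tid=0 (4%4)
i=0: r=1+0=1, c=0*2+0=0

1,0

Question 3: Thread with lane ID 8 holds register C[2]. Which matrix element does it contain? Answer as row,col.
lane 8->8/4=2, 8 mod 4=0
i=2  r:2+8->10  c:2·0+0->0

10,0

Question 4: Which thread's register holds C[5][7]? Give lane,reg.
r=5→G=5,rhi=0  c=7→T=3,p=1
L=5*4+3=23  i=0*2+1=1

23,1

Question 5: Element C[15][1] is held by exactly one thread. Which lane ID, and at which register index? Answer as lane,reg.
r:15=>grp=7,rB=1  c:1=>tig=0,lo=1
L=7*4+0=28  i=1*2+1=3

28,3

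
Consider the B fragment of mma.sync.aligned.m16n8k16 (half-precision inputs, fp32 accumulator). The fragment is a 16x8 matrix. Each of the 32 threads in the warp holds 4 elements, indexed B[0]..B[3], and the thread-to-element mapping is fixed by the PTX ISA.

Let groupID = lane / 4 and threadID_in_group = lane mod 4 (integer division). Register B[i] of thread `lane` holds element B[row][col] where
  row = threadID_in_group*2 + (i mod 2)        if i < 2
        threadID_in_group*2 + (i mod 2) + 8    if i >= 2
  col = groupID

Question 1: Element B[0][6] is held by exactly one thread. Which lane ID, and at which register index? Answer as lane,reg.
c: 6->gid=6  r: 0->r8=0,tid=0,i&1=0
L=6*4+0=24  i=0*2+0=0

24,0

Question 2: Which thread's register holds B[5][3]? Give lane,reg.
14,1

c=3->g=3  r=5->rb=0,t=2,b0=1
L=3*4+2=14  i=0*2+1=1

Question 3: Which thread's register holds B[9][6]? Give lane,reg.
24,3

c=6→G=6  r=9→rhi=1,T=0,p=1
L=6*4+0=24  i=1*2+1=3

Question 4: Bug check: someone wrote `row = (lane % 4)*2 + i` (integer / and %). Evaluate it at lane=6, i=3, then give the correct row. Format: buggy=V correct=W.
`(lane % 4)*2 + i`[6,3]->7
L=6->gid=6>>2=1, tid=6&3=2
[3]->row 2·2+1+8=13  col gid=1
row: 7 vs 13

buggy=7 correct=13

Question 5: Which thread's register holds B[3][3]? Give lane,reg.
c=3⇒gr=3  r=3⇒Rb=0,th=1,odd=1
L=3*4+1=13  i=0*2+1=1

13,1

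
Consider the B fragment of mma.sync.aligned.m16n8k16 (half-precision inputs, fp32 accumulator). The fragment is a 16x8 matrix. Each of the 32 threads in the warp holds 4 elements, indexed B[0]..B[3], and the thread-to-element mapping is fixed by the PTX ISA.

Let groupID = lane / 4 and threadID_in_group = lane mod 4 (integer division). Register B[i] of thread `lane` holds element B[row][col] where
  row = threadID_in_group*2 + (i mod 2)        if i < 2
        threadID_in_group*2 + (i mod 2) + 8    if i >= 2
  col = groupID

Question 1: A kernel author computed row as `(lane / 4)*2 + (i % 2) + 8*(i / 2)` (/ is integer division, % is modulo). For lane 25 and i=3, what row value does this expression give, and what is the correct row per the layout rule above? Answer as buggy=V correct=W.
`(lane / 4)*2 + (i % 2) + 8*(i / 2)`[25,3]⇒21
25: gr=6,th=1
[3] (1*2+1+8,6) = (11,6)
row: 21 vs 11

buggy=21 correct=11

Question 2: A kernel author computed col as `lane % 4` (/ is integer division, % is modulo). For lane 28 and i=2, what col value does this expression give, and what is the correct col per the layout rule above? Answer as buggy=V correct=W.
`lane % 4`[28,2]=>0
lane 28: grp=7 (28/4), tig=0 (28%4)
i=2: r=0*2+0+8=8, c=grp=7
col: 0 vs 7

buggy=0 correct=7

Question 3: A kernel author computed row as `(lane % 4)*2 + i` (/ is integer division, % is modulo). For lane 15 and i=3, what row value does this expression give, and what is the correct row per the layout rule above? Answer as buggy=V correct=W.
buggy=9 correct=15

`(lane % 4)*2 + i`[15,3]=>9
lane 15: grp=3 (15/4), tig=3 (15%4)
i=3: r=3*2+1+8=15, c=grp=3
row: 9 vs 15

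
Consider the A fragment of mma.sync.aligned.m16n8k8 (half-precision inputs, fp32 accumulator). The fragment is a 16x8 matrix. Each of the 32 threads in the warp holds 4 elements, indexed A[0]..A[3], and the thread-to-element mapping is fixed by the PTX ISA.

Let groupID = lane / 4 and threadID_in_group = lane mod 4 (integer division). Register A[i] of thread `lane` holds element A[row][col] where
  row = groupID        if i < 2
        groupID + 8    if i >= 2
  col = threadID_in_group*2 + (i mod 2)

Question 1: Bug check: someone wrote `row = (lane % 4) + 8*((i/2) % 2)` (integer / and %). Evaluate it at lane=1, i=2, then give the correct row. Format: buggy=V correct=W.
`(lane % 4) + 8*((i/2) % 2)`[1,2]=>9
lane 1: grp=0 (1/4), tig=1 (1%4)
i=2: r=0+8=8, c=1*2+0=2
row: 9 vs 8

buggy=9 correct=8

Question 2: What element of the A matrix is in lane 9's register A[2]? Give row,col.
10,2

lane 9→9/4=2, 9 mod 4=1
i=2  r:2+8→10  c:2·1+0→2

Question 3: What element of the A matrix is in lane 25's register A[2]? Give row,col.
14,2

lane 25→25/4=6, 25 mod 4=1
i=2  r:6+8→14  c:2·1+0→2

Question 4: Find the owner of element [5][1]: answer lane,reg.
r: 5->gid=5,r8=0  c: 1->tid=0,i&1=1
L=5*4+0=20  i=0*2+1=1

20,1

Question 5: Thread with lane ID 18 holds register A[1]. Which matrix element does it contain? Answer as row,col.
lane 18→18/4=4, 18 mod 4=2
i=1  r:4+0→4  c:2·2+1→5

4,5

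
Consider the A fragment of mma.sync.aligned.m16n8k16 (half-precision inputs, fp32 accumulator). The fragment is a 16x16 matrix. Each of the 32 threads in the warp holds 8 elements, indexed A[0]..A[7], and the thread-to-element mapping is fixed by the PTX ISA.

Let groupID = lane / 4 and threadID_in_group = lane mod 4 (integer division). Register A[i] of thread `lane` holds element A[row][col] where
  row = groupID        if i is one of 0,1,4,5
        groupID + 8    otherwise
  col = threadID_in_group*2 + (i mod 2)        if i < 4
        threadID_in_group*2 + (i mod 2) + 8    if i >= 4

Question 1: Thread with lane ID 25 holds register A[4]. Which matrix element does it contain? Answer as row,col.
6,10

L=25->g=25>>2=6, t=25&3=1
[4]->row 6+0=6  col 1·2+0+8=10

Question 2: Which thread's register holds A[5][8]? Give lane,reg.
r=5→G=5,rhi=0  c=8→chi=1,T=0,p=0
L=5*4+0=20  i=1*4+0*2+0=4

20,4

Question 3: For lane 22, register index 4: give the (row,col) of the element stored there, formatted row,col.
5,12

L=22->gid=22>>2=5, tid=22&3=2
[4]->row 5+0=5  col 2·2+0+8=12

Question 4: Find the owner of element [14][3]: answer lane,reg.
25,3

r=14->g=6,rb=1  c=3->cb=0,t=1,b0=1
L=6*4+1=25  i=0*4+1*2+1=3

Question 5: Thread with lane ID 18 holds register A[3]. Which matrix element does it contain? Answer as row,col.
lane 18→18/4=4, 18 mod 4=2
i=3  r:4+8→12  c:2·2+1+0→5

12,5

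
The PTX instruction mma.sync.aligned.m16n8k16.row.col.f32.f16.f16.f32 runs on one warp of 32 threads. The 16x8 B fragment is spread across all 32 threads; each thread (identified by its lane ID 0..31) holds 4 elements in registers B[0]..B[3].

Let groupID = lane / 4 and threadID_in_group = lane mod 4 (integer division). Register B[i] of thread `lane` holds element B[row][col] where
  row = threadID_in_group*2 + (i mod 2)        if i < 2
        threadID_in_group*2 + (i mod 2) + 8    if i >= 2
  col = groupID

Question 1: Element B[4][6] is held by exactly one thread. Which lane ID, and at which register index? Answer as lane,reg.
26,0

c=6->g=6  r=4->rb=0,t=2,b0=0
L=6*4+2=26  i=0*2+0=0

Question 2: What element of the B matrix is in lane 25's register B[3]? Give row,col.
11,6

lane 25=>25/4=6, 25 mod 4=1
i=3  r:2·1+1+8=>11  c:6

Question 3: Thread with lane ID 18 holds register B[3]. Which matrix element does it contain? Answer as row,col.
L=18->g=18>>2=4, t=18&3=2
[3]->row 2·2+1+8=13  col g=4

13,4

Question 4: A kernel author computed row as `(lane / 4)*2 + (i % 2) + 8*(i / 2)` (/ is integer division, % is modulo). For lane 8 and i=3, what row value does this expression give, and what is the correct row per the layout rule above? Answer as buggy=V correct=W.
buggy=13 correct=9

`(lane / 4)*2 + (i % 2) + 8*(i / 2)`[8,3]->13
lane 8: gid=2 (8/4), tid=0 (8%4)
i=3: r=0*2+1+8=9, c=gid=2
row: 13 vs 9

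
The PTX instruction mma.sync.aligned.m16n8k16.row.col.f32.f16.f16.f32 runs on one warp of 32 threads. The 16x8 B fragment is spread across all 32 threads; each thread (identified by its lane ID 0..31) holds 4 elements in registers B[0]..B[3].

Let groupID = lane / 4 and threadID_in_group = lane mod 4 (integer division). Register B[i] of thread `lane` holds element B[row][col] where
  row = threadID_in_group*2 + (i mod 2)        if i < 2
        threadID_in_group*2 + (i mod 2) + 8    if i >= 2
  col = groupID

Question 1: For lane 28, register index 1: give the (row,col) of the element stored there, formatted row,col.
lane 28->28/4=7, 28 mod 4=0
i=1  r:2·0+1+0->1  c:7

1,7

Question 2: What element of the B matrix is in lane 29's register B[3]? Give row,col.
lane 29⇒29/4=7, 29 mod 4=1
i=3  r:2·1+1+8⇒11  c:7

11,7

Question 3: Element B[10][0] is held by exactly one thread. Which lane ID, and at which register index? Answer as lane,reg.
c=0->g=0  r=10->rb=1,t=1,b0=0
L=0*4+1=1  i=1*2+0=2

1,2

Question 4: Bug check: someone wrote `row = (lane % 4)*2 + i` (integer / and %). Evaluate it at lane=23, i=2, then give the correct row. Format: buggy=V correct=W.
`(lane % 4)*2 + i`[23,2]->8
23: g=5,t=3
[2] (3*2+0+8,5) = (14,5)
row: 8 vs 14

buggy=8 correct=14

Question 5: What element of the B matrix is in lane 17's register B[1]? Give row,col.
3,4

lane 17: gr=4 (17/4), th=1 (17%4)
i=1: r=1*2+1+0=3, c=gr=4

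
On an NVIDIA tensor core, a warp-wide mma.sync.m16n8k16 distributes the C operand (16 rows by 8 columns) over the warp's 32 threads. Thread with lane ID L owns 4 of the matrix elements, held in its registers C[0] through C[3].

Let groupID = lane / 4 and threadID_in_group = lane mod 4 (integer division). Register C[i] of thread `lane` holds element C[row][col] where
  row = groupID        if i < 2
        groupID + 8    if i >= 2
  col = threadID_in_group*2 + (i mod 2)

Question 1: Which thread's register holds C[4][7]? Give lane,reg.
19,1

r=4→G=4,rhi=0  c=7→T=3,p=1
L=4*4+3=19  i=0*2+1=1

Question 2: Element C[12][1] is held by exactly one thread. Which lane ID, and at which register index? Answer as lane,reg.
16,3

r=12⇒gr=4,Rb=1  c=1⇒th=0,odd=1
L=4*4+0=16  i=1*2+1=3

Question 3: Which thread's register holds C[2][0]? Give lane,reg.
8,0

r=2→G=2,rhi=0  c=0→T=0,p=0
L=2*4+0=8  i=0*2+0=0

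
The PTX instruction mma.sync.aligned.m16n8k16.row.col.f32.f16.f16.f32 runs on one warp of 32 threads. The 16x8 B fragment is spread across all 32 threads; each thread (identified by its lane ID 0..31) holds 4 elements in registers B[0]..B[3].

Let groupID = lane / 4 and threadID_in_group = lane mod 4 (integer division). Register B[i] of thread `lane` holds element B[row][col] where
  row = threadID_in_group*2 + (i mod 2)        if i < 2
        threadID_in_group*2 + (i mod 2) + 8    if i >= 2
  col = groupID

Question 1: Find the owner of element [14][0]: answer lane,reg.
c=0⇒gr=0  r=14⇒Rb=1,th=3,odd=0
L=0*4+3=3  i=1*2+0=2

3,2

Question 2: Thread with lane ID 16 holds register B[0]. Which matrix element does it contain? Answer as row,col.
0,4

lane 16: g=4 (16/4), t=0 (16%4)
i=0: r=0*2+0+0=0, c=g=4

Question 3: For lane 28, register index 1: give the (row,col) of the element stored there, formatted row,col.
1,7

lane 28->28/4=7, 28 mod 4=0
i=1  r:2·0+1+0->1  c:7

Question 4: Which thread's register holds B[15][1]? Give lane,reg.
7,3

c: 1->gid=1  r: 15->r8=1,tid=3,i&1=1
L=1*4+3=7  i=1*2+1=3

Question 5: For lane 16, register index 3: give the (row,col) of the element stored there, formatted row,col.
9,4

16: grp=4,tig=0
[3] (0*2+1+8,4) = (9,4)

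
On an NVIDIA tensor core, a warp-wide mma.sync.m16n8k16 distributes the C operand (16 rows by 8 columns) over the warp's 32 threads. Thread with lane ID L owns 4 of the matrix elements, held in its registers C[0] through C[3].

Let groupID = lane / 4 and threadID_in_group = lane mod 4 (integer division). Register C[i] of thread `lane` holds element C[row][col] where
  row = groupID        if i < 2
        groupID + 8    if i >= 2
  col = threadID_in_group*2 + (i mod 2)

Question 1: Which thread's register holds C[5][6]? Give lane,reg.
23,0

r: 5->gid=5,r8=0  c: 6->tid=3,i&1=0
L=5*4+3=23  i=0*2+0=0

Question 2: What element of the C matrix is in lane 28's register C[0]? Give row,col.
lane 28->28/4=7, 28 mod 4=0
i=0  r:7+0->7  c:2·0+0->0

7,0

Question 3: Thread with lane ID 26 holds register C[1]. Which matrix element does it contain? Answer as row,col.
lane 26: gr=6 (26/4), th=2 (26%4)
i=1: r=6+0=6, c=2*2+1=5

6,5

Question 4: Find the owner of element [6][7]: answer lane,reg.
27,1

r=6→G=6,rhi=0  c=7→T=3,p=1
L=6*4+3=27  i=0*2+1=1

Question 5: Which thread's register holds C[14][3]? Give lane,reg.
25,3

r=14->g=6,rb=1  c=3->t=1,b0=1
L=6*4+1=25  i=1*2+1=3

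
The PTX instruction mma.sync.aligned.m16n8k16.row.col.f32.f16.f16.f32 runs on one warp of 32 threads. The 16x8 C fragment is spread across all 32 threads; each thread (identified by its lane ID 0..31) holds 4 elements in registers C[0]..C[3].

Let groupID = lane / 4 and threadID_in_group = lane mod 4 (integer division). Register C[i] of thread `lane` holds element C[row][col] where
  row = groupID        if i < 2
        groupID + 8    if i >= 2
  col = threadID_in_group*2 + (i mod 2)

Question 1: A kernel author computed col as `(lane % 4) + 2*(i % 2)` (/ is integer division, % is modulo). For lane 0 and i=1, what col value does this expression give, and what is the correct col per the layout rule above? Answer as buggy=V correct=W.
buggy=2 correct=1

`(lane % 4) + 2*(i % 2)`[0,1]→2
lane 0: G=0 (0/4), T=0 (0%4)
i=1: r=0+0=0, c=0*2+1=1
col: 2 vs 1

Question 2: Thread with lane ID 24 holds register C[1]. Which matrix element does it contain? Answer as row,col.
24: grp=6,tig=0
[1] (6+0,0*2+1) = (6,1)

6,1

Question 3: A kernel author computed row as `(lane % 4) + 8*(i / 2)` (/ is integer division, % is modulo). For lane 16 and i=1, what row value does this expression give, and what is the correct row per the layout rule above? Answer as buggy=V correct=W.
`(lane % 4) + 8*(i / 2)`[16,1]→0
16: G=4,T=0
[1] (4+0,0*2+1) = (4,1)
row: 0 vs 4

buggy=0 correct=4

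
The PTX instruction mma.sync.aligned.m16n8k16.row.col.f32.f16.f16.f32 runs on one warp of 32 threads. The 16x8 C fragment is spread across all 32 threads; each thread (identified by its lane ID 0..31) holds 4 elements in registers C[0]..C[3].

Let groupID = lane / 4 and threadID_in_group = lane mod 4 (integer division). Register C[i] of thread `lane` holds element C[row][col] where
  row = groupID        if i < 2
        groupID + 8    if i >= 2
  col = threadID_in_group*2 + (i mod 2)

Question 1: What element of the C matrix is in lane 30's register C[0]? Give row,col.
7,4

lane 30: gid=7 (30/4), tid=2 (30%4)
i=0: r=7+0=7, c=2*2+0=4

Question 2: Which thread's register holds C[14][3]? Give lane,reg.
r=14->g=6,rb=1  c=3->t=1,b0=1
L=6*4+1=25  i=1*2+1=3

25,3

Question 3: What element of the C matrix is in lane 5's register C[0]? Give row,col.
1,2

L=5->g=5>>2=1, t=5&3=1
[0]->row 1+0=1  col 1·2+0=2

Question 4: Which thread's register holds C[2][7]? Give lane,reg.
r=2⇒gr=2,Rb=0  c=7⇒th=3,odd=1
L=2*4+3=11  i=0*2+1=1

11,1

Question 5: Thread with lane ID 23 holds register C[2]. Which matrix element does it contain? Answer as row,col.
lane 23: gr=5 (23/4), th=3 (23%4)
i=2: r=5+8=13, c=3*2+0=6

13,6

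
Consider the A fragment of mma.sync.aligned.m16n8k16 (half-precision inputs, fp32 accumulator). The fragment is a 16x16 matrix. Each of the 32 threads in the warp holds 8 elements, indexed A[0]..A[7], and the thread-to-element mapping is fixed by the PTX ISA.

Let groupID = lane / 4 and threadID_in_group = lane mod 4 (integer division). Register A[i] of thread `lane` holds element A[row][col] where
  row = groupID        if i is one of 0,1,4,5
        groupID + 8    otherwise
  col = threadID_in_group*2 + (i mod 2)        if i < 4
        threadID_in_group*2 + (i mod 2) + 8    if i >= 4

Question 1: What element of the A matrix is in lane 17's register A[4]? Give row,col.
4,10

L=17->gid=17>>2=4, tid=17&3=1
[4]->row 4+0=4  col 1·2+0+8=10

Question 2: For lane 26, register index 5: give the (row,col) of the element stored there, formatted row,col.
6,13

lane 26->26/4=6, 26 mod 4=2
i=5  r:6+0->6  c:2·2+1+8->13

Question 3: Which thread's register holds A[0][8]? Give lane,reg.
r=0→G=0,rhi=0  c=8→chi=1,T=0,p=0
L=0*4+0=0  i=1*4+0*2+0=4

0,4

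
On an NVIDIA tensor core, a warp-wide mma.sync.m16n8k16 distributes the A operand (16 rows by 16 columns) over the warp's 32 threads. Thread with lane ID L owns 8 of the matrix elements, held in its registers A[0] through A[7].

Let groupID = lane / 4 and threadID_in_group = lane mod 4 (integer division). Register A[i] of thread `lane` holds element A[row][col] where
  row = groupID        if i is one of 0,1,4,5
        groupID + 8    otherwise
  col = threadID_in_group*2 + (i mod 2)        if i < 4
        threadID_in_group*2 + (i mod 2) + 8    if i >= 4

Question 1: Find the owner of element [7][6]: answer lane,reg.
31,0

r=7⇒gr=7,Rb=0  c=6⇒Cb=0,th=3,odd=0
L=7*4+3=31  i=0*4+0*2+0=0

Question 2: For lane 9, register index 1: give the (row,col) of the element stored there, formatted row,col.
2,3

lane 9: gr=2 (9/4), th=1 (9%4)
i=1: r=2+0=2, c=1*2+1+0=3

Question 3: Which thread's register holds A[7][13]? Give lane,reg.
30,5

r:7=>grp=7,rB=0  c:13=>cB=1,tig=2,lo=1
L=7*4+2=30  i=1*4+0*2+1=5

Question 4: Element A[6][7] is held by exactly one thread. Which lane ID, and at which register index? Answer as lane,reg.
r: 6->gid=6,r8=0  c: 7->c8=0,tid=3,i&1=1
L=6*4+3=27  i=0*4+0*2+1=1

27,1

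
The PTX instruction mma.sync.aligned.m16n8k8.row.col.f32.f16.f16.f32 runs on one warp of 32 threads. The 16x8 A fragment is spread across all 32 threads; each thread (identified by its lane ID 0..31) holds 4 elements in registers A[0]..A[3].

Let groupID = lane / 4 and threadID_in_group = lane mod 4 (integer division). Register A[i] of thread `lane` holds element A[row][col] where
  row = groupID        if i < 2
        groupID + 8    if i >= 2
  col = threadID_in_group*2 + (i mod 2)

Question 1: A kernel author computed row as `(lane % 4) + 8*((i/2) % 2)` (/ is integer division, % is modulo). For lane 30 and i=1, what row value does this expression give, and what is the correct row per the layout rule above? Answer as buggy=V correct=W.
buggy=2 correct=7

`(lane % 4) + 8*((i/2) % 2)`[30,1]⇒2
lane 30: gr=7 (30/4), th=2 (30%4)
i=1: r=7+0=7, c=2*2+1=5
row: 2 vs 7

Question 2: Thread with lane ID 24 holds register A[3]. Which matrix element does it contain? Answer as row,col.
14,1

24: g=6,t=0
[3] (6+8,0*2+1) = (14,1)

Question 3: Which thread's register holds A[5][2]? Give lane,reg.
r=5→G=5,rhi=0  c=2→T=1,p=0
L=5*4+1=21  i=0*2+0=0

21,0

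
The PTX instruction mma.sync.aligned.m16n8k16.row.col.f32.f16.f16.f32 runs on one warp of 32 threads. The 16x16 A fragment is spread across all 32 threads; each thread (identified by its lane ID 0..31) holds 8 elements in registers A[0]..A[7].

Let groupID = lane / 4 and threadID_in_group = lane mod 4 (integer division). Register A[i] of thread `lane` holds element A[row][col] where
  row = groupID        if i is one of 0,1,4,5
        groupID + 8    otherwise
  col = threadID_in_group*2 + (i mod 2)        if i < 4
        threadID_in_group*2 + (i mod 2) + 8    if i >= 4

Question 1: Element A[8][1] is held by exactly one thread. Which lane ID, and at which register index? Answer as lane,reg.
r=8⇒gr=0,Rb=1  c=1⇒Cb=0,th=0,odd=1
L=0*4+0=0  i=0*4+1*2+1=3

0,3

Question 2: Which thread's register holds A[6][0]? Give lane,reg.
r=6→G=6,rhi=0  c=0→chi=0,T=0,p=0
L=6*4+0=24  i=0*4+0*2+0=0

24,0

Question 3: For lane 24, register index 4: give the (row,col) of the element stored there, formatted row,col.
6,8

lane 24: gr=6 (24/4), th=0 (24%4)
i=4: r=6+0=6, c=0*2+0+8=8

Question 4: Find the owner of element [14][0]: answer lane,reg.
r: 14->gid=6,r8=1  c: 0->c8=0,tid=0,i&1=0
L=6*4+0=24  i=0*4+1*2+0=2

24,2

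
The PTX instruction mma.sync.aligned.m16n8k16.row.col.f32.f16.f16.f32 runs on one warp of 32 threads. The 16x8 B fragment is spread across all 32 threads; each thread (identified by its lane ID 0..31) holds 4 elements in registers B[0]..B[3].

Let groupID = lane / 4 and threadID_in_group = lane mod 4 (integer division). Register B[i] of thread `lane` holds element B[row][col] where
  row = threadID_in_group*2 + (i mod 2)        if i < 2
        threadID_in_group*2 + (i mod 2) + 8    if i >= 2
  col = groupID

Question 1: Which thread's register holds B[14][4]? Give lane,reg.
19,2

c=4⇒gr=4  r=14⇒Rb=1,th=3,odd=0
L=4*4+3=19  i=1*2+0=2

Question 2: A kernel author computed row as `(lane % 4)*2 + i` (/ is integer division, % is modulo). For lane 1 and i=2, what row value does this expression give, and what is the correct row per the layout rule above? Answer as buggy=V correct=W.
buggy=4 correct=10

`(lane % 4)*2 + i`[1,2]⇒4
L=1⇒gr=1>>2=0, th=1&3=1
[2]⇒row 1·2+0+8=10  col gr=0
row: 4 vs 10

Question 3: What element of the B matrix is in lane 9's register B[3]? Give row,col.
lane 9: grp=2 (9/4), tig=1 (9%4)
i=3: r=1*2+1+8=11, c=grp=2

11,2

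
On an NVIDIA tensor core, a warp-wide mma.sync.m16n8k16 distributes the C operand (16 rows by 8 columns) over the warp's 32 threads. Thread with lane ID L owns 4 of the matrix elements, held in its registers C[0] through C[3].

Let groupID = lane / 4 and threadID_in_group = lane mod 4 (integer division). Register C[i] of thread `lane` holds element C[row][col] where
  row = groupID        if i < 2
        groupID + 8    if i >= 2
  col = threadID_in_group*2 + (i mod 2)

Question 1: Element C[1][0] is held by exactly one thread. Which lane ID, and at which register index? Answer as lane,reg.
4,0

r=1⇒gr=1,Rb=0  c=0⇒th=0,odd=0
L=1*4+0=4  i=0*2+0=0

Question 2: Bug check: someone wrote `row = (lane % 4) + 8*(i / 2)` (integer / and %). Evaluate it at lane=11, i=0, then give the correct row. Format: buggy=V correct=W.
`(lane % 4) + 8*(i / 2)`[11,0]→3
lane 11→11/4=2, 11 mod 4=3
i=0  r:2+0→2  c:2·3+0→6
row: 3 vs 2

buggy=3 correct=2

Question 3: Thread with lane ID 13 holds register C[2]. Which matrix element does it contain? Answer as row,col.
11,2

13: grp=3,tig=1
[2] (3+8,1*2+0) = (11,2)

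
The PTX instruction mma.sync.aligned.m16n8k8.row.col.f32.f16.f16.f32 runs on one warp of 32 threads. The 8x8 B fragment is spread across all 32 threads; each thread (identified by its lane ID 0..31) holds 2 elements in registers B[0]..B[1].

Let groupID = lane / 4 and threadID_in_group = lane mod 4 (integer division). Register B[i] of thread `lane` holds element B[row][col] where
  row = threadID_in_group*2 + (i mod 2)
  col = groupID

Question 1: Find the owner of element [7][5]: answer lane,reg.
23,1

c:5=>grp=5  r:7=>tig=3,lo=1
L=5*4+3=23  i=1=1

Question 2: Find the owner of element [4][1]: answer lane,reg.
6,0

c: 1->gid=1  r: 4->tid=2,i&1=0
L=1*4+2=6  i=0=0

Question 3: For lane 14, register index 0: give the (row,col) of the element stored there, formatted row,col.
lane 14: gid=3 (14/4), tid=2 (14%4)
i=0: r=2*2+0=4, c=gid=3

4,3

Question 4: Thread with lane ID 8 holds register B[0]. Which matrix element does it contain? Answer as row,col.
L=8->g=8>>2=2, t=8&3=0
[0]->row 0·2+0=0  col g=2

0,2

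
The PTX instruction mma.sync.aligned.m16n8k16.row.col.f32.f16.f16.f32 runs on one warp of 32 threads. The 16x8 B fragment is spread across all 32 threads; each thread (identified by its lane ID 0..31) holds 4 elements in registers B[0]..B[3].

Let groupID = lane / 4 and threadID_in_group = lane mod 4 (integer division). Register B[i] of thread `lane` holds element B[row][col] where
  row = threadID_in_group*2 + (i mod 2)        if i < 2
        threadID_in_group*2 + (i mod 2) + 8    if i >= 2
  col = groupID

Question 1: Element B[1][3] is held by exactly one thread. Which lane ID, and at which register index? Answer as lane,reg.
12,1

c: 3->gid=3  r: 1->r8=0,tid=0,i&1=1
L=3*4+0=12  i=0*2+1=1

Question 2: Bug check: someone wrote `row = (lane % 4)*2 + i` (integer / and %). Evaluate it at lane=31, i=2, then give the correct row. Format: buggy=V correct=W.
buggy=8 correct=14

`(lane % 4)*2 + i`[31,2]→8
31: G=7,T=3
[2] (3*2+0+8,7) = (14,7)
row: 8 vs 14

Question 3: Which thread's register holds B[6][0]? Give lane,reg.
c: 0->gid=0  r: 6->r8=0,tid=3,i&1=0
L=0*4+3=3  i=0*2+0=0

3,0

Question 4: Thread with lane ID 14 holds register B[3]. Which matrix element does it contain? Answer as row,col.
13,3

14: gr=3,th=2
[3] (2*2+1+8,3) = (13,3)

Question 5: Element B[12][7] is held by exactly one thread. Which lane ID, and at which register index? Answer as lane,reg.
c:7=>grp=7  r:12=>rB=1,tig=2,lo=0
L=7*4+2=30  i=1*2+0=2

30,2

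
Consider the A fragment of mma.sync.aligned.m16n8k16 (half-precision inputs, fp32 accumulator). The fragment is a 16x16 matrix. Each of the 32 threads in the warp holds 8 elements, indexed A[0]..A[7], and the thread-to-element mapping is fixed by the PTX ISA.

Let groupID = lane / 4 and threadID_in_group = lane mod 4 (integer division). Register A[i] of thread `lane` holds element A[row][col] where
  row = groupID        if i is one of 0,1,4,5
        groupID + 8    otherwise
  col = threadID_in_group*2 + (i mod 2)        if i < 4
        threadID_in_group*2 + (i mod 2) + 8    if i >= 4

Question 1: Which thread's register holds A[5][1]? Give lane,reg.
r=5->g=5,rb=0  c=1->cb=0,t=0,b0=1
L=5*4+0=20  i=0*4+0*2+1=1

20,1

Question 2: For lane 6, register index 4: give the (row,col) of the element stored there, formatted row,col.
1,12

lane 6→6/4=1, 6 mod 4=2
i=4  r:1+0→1  c:2·2+0+8→12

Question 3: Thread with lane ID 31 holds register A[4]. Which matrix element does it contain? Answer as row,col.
7,14

31: grp=7,tig=3
[4] (7+0,3*2+0+8) = (7,14)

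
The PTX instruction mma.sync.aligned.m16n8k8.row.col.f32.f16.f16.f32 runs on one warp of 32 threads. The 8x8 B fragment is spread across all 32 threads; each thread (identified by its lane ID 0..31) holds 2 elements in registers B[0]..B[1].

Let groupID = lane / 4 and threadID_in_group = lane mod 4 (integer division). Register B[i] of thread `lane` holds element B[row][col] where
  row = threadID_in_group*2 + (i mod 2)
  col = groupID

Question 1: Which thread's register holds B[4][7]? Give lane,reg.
30,0

c: 7->gid=7  r: 4->tid=2,i&1=0
L=7*4+2=30  i=0=0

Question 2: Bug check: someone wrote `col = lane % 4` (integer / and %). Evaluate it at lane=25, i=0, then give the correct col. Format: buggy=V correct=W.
buggy=1 correct=6

`lane % 4`[25,0]⇒1
lane 25: gr=6 (25/4), th=1 (25%4)
i=0: r=1*2+0=2, c=gr=6
col: 1 vs 6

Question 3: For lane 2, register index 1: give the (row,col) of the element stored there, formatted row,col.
L=2=>grp=2>>2=0, tig=2&3=2
[1]=>row 2·2+1=5  col grp=0

5,0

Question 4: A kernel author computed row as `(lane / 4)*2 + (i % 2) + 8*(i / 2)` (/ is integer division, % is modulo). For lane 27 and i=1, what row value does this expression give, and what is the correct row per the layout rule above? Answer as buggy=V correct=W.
`(lane / 4)*2 + (i % 2) + 8*(i / 2)`[27,1]→13
lane 27: G=6 (27/4), T=3 (27%4)
i=1: r=3*2+1=7, c=G=6
row: 13 vs 7

buggy=13 correct=7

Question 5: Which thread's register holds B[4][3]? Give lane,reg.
14,0

c=3→G=3  r=4→T=2,p=0
L=3*4+2=14  i=0=0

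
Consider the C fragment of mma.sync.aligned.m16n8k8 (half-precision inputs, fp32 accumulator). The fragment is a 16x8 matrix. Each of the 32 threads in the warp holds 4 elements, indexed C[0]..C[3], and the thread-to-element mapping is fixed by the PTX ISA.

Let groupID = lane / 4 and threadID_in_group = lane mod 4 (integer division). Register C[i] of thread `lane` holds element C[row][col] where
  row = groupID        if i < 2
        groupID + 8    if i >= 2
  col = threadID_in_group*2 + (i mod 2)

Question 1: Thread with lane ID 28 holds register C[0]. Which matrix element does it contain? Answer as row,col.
7,0

lane 28: G=7 (28/4), T=0 (28%4)
i=0: r=7+0=7, c=0*2+0=0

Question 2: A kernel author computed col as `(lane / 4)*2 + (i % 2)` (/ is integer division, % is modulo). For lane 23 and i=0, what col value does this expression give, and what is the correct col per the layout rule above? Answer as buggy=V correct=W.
`(lane / 4)*2 + (i % 2)`[23,0]->10
23: gid=5,tid=3
[0] (5+0,3*2+0) = (5,6)
col: 10 vs 6

buggy=10 correct=6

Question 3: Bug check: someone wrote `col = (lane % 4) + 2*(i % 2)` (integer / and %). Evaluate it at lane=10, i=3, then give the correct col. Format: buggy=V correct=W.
`(lane % 4) + 2*(i % 2)`[10,3]->4
10: g=2,t=2
[3] (2+8,2*2+1) = (10,5)
col: 4 vs 5

buggy=4 correct=5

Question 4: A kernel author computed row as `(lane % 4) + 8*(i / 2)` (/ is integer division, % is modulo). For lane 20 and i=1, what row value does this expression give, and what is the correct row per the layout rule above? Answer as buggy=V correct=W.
`(lane % 4) + 8*(i / 2)`[20,1]→0
lane 20: G=5 (20/4), T=0 (20%4)
i=1: r=5+0=5, c=0*2+1=1
row: 0 vs 5

buggy=0 correct=5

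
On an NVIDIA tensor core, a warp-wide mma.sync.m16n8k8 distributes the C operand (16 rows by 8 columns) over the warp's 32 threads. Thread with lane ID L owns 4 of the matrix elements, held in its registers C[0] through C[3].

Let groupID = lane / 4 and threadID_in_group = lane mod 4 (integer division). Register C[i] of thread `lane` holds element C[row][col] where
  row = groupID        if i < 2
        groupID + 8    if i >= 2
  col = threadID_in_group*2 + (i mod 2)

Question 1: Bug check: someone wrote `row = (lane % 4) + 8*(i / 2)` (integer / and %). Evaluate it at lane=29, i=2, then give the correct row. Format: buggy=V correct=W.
`(lane % 4) + 8*(i / 2)`[29,2]->9
lane 29: g=7 (29/4), t=1 (29%4)
i=2: r=7+8=15, c=1*2+0=2
row: 9 vs 15

buggy=9 correct=15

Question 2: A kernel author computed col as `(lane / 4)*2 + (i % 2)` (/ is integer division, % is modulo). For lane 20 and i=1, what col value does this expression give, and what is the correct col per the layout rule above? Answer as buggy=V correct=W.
buggy=11 correct=1

`(lane / 4)*2 + (i % 2)`[20,1]⇒11
lane 20: gr=5 (20/4), th=0 (20%4)
i=1: r=5+0=5, c=0*2+1=1
col: 11 vs 1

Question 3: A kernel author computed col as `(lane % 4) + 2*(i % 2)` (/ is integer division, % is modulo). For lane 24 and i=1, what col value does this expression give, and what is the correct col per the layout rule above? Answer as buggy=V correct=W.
`(lane % 4) + 2*(i % 2)`[24,1]=>2
24: grp=6,tig=0
[1] (6+0,0*2+1) = (6,1)
col: 2 vs 1

buggy=2 correct=1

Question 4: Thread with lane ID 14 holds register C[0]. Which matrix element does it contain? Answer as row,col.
3,4

lane 14: gid=3 (14/4), tid=2 (14%4)
i=0: r=3+0=3, c=2*2+0=4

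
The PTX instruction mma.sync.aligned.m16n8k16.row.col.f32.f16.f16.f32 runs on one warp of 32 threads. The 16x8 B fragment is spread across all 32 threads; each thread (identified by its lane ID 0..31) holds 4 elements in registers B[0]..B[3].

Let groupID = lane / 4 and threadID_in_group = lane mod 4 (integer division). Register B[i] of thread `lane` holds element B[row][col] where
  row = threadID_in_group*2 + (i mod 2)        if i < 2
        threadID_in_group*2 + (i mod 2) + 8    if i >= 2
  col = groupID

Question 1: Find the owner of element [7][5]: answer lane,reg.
23,1

c: 5->gid=5  r: 7->r8=0,tid=3,i&1=1
L=5*4+3=23  i=0*2+1=1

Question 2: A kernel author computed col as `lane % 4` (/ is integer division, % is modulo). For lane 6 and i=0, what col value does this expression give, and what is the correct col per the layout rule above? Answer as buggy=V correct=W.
`lane % 4`[6,0]⇒2
L=6⇒gr=6>>2=1, th=6&3=2
[0]⇒row 2·2+0+0=4  col gr=1
col: 2 vs 1

buggy=2 correct=1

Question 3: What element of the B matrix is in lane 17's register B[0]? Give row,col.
lane 17->17/4=4, 17 mod 4=1
i=0  r:2·1+0+0->2  c:4

2,4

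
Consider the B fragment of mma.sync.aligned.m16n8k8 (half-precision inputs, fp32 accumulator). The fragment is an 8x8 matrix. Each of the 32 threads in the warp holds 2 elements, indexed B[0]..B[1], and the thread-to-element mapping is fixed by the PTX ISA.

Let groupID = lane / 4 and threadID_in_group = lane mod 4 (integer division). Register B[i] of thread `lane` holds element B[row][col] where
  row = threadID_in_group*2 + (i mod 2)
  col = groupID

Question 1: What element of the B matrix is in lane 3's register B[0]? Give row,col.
6,0

L=3=>grp=3>>2=0, tig=3&3=3
[0]=>row 3·2+0=6  col grp=0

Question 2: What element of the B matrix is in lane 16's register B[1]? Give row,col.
1,4

lane 16: g=4 (16/4), t=0 (16%4)
i=1: r=0*2+1=1, c=g=4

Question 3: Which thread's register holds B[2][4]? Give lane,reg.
17,0

c=4→G=4  r=2→T=1,p=0
L=4*4+1=17  i=0=0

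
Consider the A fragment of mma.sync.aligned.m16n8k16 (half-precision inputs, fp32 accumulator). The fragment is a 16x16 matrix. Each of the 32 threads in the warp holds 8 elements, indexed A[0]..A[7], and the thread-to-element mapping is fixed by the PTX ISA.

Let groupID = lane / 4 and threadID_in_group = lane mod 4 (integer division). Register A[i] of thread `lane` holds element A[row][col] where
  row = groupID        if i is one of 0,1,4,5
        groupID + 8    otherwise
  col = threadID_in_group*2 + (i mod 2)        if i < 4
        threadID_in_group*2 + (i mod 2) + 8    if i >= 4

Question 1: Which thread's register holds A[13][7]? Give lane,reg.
r=13⇒gr=5,Rb=1  c=7⇒Cb=0,th=3,odd=1
L=5*4+3=23  i=0*4+1*2+1=3

23,3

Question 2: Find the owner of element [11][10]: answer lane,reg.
13,6

r=11→G=3,rhi=1  c=10→chi=1,T=1,p=0
L=3*4+1=13  i=1*4+1*2+0=6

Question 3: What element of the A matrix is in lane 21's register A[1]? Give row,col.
L=21->gid=21>>2=5, tid=21&3=1
[1]->row 5+0=5  col 1·2+1+0=3

5,3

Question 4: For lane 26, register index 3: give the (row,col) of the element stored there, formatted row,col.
lane 26: grp=6 (26/4), tig=2 (26%4)
i=3: r=6+8=14, c=2*2+1+0=5

14,5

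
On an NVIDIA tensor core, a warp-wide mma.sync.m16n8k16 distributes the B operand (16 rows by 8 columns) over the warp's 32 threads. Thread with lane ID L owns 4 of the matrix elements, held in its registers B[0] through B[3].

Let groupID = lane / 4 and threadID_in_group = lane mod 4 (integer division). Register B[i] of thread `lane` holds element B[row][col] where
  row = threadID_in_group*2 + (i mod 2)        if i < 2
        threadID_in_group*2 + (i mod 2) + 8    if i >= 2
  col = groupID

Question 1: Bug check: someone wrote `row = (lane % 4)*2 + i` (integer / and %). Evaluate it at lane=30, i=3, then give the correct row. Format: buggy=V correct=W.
`(lane % 4)*2 + i`[30,3]->7
lane 30: gid=7 (30/4), tid=2 (30%4)
i=3: r=2*2+1+8=13, c=gid=7
row: 7 vs 13

buggy=7 correct=13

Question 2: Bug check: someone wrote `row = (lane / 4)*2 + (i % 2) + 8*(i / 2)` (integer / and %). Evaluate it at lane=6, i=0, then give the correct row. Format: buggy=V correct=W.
buggy=2 correct=4

`(lane / 4)*2 + (i % 2) + 8*(i / 2)`[6,0]→2
lane 6→6/4=1, 6 mod 4=2
i=0  r:2·2+0+0→4  c:1
row: 2 vs 4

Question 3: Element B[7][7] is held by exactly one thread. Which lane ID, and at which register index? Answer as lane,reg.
31,1

c=7⇒gr=7  r=7⇒Rb=0,th=3,odd=1
L=7*4+3=31  i=0*2+1=1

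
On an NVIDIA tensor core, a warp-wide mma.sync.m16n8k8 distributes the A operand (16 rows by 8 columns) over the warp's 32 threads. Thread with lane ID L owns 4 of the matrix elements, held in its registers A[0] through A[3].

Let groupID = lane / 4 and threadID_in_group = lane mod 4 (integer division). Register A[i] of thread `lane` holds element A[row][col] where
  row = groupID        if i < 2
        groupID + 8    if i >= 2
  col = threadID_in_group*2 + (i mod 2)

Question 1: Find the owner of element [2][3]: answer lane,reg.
9,1

r=2⇒gr=2,Rb=0  c=3⇒th=1,odd=1
L=2*4+1=9  i=0*2+1=1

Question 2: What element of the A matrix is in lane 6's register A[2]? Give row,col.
9,4

lane 6: G=1 (6/4), T=2 (6%4)
i=2: r=1+8=9, c=2*2+0=4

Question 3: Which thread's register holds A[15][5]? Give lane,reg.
r:15=>grp=7,rB=1  c:5=>tig=2,lo=1
L=7*4+2=30  i=1*2+1=3

30,3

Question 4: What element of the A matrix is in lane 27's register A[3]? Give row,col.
lane 27: G=6 (27/4), T=3 (27%4)
i=3: r=6+8=14, c=3*2+1=7

14,7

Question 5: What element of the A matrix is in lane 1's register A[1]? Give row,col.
L=1→G=1>>2=0, T=1&3=1
[1]→row 0+0=0  col 1·2+1=3

0,3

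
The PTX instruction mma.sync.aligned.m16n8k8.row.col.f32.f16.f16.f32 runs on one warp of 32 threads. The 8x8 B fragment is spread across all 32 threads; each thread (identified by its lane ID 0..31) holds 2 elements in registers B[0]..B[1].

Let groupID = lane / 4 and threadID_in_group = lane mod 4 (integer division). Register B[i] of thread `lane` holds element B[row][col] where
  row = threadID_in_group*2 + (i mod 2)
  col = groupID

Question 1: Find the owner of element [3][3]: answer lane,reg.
13,1

c=3→G=3  r=3→T=1,p=1
L=3*4+1=13  i=1=1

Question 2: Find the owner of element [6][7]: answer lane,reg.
c=7⇒gr=7  r=6⇒th=3,odd=0
L=7*4+3=31  i=0=0

31,0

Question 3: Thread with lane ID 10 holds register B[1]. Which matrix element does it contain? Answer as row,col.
10: gr=2,th=2
[1] (2*2+1,2) = (5,2)

5,2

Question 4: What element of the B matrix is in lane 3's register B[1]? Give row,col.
7,0

3: grp=0,tig=3
[1] (3*2+1,0) = (7,0)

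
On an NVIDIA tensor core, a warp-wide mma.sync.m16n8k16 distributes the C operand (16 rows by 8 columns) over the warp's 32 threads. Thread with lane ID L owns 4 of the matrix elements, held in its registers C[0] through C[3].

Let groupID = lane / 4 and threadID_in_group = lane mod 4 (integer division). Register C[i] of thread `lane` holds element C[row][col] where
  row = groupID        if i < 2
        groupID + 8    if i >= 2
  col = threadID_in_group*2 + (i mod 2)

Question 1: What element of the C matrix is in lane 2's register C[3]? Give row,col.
8,5

lane 2→2/4=0, 2 mod 4=2
i=3  r:0+8→8  c:2·2+1→5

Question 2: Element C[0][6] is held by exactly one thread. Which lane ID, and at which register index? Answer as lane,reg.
r: 0->gid=0,r8=0  c: 6->tid=3,i&1=0
L=0*4+3=3  i=0*2+0=0

3,0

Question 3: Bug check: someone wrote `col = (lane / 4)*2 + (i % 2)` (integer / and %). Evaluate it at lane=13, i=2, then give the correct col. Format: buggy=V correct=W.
`(lane / 4)*2 + (i % 2)`[13,2]=>6
lane 13=>13/4=3, 13 mod 4=1
i=2  r:3+8=>11  c:2·1+0=>2
col: 6 vs 2

buggy=6 correct=2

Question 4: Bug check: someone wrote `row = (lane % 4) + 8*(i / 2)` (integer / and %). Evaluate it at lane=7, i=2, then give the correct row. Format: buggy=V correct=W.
`(lane % 4) + 8*(i / 2)`[7,2]=>11
lane 7: grp=1 (7/4), tig=3 (7%4)
i=2: r=1+8=9, c=3*2+0=6
row: 11 vs 9

buggy=11 correct=9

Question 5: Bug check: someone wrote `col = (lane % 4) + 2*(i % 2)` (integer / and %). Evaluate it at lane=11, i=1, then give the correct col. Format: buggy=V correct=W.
`(lane % 4) + 2*(i % 2)`[11,1]=>5
11: grp=2,tig=3
[1] (2+0,3*2+1) = (2,7)
col: 5 vs 7

buggy=5 correct=7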